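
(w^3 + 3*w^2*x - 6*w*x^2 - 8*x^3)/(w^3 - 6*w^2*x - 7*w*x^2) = (-w^2 - 2*w*x + 8*x^2)/(w*(-w + 7*x))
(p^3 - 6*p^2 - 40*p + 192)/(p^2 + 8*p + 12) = (p^2 - 12*p + 32)/(p + 2)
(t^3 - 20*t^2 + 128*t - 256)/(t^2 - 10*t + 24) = (t^2 - 16*t + 64)/(t - 6)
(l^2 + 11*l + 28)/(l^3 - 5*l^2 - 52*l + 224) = (l + 4)/(l^2 - 12*l + 32)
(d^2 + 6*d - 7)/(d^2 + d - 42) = (d - 1)/(d - 6)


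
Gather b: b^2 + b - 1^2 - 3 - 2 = b^2 + b - 6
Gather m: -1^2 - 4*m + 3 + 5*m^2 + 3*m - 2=5*m^2 - m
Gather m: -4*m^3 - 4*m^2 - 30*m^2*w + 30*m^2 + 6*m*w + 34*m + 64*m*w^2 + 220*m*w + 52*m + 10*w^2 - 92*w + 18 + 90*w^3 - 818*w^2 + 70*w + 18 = -4*m^3 + m^2*(26 - 30*w) + m*(64*w^2 + 226*w + 86) + 90*w^3 - 808*w^2 - 22*w + 36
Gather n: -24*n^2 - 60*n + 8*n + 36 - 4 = -24*n^2 - 52*n + 32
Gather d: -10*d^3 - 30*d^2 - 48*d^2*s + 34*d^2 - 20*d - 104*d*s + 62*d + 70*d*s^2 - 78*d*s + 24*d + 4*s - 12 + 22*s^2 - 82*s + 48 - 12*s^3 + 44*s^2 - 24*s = -10*d^3 + d^2*(4 - 48*s) + d*(70*s^2 - 182*s + 66) - 12*s^3 + 66*s^2 - 102*s + 36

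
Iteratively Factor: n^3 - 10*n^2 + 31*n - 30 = (n - 3)*(n^2 - 7*n + 10) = (n - 3)*(n - 2)*(n - 5)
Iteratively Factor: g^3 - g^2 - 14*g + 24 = (g + 4)*(g^2 - 5*g + 6) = (g - 3)*(g + 4)*(g - 2)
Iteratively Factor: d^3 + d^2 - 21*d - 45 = (d + 3)*(d^2 - 2*d - 15) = (d - 5)*(d + 3)*(d + 3)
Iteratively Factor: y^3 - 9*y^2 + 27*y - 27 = (y - 3)*(y^2 - 6*y + 9) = (y - 3)^2*(y - 3)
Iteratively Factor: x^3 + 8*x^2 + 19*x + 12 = (x + 4)*(x^2 + 4*x + 3) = (x + 1)*(x + 4)*(x + 3)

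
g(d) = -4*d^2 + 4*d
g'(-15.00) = 124.00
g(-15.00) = -960.00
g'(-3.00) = 28.00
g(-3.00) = -48.00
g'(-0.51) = 8.08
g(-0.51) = -3.08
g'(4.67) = -33.36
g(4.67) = -68.56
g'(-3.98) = 35.84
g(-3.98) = -79.28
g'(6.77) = -50.16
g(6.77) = -156.25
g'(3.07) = -20.56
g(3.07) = -25.42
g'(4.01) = -28.08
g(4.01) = -48.28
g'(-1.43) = 15.44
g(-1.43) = -13.90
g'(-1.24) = 13.92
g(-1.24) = -11.11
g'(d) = 4 - 8*d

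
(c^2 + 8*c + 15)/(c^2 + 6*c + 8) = (c^2 + 8*c + 15)/(c^2 + 6*c + 8)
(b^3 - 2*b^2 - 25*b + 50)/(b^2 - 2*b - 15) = (b^2 + 3*b - 10)/(b + 3)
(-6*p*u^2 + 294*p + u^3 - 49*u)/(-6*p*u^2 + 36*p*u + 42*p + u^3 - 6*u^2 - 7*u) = (u + 7)/(u + 1)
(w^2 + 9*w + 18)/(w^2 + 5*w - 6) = (w + 3)/(w - 1)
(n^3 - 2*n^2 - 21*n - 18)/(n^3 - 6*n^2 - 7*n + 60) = (n^2 - 5*n - 6)/(n^2 - 9*n + 20)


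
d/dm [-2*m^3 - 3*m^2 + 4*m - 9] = -6*m^2 - 6*m + 4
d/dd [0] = 0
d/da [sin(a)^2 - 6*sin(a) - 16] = 2*(sin(a) - 3)*cos(a)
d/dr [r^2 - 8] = 2*r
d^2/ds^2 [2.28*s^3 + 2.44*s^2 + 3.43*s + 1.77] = 13.68*s + 4.88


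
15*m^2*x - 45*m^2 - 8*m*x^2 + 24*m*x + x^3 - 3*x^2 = (-5*m + x)*(-3*m + x)*(x - 3)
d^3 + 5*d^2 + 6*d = d*(d + 2)*(d + 3)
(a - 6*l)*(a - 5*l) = a^2 - 11*a*l + 30*l^2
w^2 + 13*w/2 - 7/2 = (w - 1/2)*(w + 7)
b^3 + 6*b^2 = b^2*(b + 6)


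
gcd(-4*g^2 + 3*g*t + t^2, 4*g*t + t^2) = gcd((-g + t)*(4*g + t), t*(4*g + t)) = 4*g + t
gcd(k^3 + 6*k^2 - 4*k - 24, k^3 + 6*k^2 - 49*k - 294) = k + 6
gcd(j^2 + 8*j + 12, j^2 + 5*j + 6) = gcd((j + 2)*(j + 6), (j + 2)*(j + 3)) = j + 2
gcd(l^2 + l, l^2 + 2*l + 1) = l + 1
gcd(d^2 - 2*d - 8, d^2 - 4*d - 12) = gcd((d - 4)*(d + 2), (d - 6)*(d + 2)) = d + 2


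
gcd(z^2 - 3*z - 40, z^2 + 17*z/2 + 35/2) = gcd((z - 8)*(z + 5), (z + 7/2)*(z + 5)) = z + 5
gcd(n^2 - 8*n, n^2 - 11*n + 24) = n - 8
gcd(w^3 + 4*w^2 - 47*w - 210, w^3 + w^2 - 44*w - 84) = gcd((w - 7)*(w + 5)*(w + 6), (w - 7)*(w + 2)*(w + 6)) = w^2 - w - 42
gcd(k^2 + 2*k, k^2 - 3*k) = k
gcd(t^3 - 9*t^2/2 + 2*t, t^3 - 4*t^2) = t^2 - 4*t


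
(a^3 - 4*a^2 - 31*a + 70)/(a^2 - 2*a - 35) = a - 2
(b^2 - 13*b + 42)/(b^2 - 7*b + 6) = (b - 7)/(b - 1)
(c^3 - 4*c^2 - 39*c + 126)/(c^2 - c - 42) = c - 3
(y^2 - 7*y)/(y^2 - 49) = y/(y + 7)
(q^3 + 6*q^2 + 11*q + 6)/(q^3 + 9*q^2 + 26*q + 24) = (q + 1)/(q + 4)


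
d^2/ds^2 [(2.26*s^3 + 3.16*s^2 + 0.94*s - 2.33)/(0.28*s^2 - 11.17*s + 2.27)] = (-2.22044604925031e-16*s^5 + 1.4210854715202e-14*s^4 + 580.996339999999*s^3 - 356.973012*s^2 + 110.012388*s - 498.225758)/(0.021952*s^6 - 2.627184*s^5 + 105.33978*s^4 - 1436.266525*s^3 + 854.004645*s^2 - 172.673679*s + 11.697083)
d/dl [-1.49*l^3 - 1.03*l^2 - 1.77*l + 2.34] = -4.47*l^2 - 2.06*l - 1.77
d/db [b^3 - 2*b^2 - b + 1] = 3*b^2 - 4*b - 1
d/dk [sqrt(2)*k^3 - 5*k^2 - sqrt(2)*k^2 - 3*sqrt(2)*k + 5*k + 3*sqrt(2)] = 3*sqrt(2)*k^2 - 10*k - 2*sqrt(2)*k - 3*sqrt(2) + 5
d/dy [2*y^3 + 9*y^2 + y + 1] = 6*y^2 + 18*y + 1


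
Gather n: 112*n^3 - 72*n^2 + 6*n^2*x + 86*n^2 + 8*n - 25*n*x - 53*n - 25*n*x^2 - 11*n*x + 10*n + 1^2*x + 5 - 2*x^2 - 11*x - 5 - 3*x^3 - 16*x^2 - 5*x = 112*n^3 + n^2*(6*x + 14) + n*(-25*x^2 - 36*x - 35) - 3*x^3 - 18*x^2 - 15*x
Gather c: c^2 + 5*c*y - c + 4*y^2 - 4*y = c^2 + c*(5*y - 1) + 4*y^2 - 4*y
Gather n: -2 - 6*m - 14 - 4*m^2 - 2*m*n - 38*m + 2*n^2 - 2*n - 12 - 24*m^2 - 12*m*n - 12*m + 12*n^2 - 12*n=-28*m^2 - 56*m + 14*n^2 + n*(-14*m - 14) - 28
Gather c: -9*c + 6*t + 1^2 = -9*c + 6*t + 1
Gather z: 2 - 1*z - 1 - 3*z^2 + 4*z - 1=-3*z^2 + 3*z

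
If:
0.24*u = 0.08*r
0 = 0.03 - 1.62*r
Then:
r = 0.02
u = 0.01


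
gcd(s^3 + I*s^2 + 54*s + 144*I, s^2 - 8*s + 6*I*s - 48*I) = s + 6*I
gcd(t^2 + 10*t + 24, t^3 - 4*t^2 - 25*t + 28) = t + 4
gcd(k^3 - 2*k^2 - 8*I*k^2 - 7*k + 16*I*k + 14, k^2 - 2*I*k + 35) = k - 7*I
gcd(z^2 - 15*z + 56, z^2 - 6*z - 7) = z - 7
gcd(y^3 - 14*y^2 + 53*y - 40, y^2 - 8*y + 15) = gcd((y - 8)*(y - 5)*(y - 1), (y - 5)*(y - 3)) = y - 5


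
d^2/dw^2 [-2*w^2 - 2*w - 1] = -4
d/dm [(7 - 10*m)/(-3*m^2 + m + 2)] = (30*m^2 - 10*m - (6*m - 1)*(10*m - 7) - 20)/(-3*m^2 + m + 2)^2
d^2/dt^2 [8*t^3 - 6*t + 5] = 48*t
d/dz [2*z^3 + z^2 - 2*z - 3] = 6*z^2 + 2*z - 2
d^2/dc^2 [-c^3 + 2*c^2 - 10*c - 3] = 4 - 6*c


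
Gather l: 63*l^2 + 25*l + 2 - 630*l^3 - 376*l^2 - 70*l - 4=-630*l^3 - 313*l^2 - 45*l - 2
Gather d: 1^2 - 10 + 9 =0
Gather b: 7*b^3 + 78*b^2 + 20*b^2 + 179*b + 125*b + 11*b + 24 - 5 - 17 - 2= 7*b^3 + 98*b^2 + 315*b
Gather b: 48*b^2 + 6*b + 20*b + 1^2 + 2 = 48*b^2 + 26*b + 3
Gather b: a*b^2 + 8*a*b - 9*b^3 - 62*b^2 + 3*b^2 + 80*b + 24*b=-9*b^3 + b^2*(a - 59) + b*(8*a + 104)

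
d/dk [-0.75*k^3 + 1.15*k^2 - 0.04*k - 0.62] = -2.25*k^2 + 2.3*k - 0.04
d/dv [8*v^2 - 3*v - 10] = 16*v - 3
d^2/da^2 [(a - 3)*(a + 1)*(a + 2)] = 6*a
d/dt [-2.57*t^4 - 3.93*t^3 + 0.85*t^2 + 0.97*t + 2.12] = -10.28*t^3 - 11.79*t^2 + 1.7*t + 0.97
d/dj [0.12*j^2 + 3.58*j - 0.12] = 0.24*j + 3.58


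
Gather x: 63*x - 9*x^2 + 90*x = -9*x^2 + 153*x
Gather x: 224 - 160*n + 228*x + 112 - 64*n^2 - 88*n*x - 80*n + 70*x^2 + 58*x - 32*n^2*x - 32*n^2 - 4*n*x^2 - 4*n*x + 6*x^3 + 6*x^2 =-96*n^2 - 240*n + 6*x^3 + x^2*(76 - 4*n) + x*(-32*n^2 - 92*n + 286) + 336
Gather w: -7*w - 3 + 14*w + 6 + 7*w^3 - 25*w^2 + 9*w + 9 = 7*w^3 - 25*w^2 + 16*w + 12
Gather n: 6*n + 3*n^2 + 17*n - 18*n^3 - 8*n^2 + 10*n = -18*n^3 - 5*n^2 + 33*n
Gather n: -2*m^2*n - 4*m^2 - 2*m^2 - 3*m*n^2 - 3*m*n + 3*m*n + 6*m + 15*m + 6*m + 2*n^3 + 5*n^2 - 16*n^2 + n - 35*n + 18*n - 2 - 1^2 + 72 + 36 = -6*m^2 + 27*m + 2*n^3 + n^2*(-3*m - 11) + n*(-2*m^2 - 16) + 105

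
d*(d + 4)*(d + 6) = d^3 + 10*d^2 + 24*d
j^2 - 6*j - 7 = (j - 7)*(j + 1)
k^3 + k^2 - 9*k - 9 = (k - 3)*(k + 1)*(k + 3)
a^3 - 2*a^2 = a^2*(a - 2)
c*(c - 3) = c^2 - 3*c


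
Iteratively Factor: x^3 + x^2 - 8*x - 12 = (x - 3)*(x^2 + 4*x + 4) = (x - 3)*(x + 2)*(x + 2)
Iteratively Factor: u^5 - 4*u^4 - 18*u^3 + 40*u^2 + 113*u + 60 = (u + 1)*(u^4 - 5*u^3 - 13*u^2 + 53*u + 60) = (u + 1)*(u + 3)*(u^3 - 8*u^2 + 11*u + 20) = (u - 4)*(u + 1)*(u + 3)*(u^2 - 4*u - 5) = (u - 4)*(u + 1)^2*(u + 3)*(u - 5)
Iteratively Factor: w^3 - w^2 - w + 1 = (w + 1)*(w^2 - 2*w + 1) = (w - 1)*(w + 1)*(w - 1)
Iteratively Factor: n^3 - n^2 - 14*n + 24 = (n - 3)*(n^2 + 2*n - 8) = (n - 3)*(n - 2)*(n + 4)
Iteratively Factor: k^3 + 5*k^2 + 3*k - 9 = (k + 3)*(k^2 + 2*k - 3) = (k - 1)*(k + 3)*(k + 3)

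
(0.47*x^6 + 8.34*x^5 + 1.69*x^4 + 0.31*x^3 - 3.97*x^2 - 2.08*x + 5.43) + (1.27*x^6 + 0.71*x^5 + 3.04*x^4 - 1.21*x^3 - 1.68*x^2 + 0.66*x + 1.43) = 1.74*x^6 + 9.05*x^5 + 4.73*x^4 - 0.9*x^3 - 5.65*x^2 - 1.42*x + 6.86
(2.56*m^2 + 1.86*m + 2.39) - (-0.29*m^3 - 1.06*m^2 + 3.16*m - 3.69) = 0.29*m^3 + 3.62*m^2 - 1.3*m + 6.08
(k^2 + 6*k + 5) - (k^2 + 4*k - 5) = 2*k + 10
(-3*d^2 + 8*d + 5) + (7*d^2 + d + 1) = 4*d^2 + 9*d + 6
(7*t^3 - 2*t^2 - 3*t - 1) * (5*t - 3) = 35*t^4 - 31*t^3 - 9*t^2 + 4*t + 3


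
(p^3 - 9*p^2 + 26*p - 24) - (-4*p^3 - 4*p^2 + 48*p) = 5*p^3 - 5*p^2 - 22*p - 24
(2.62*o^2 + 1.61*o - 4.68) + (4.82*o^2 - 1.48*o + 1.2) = 7.44*o^2 + 0.13*o - 3.48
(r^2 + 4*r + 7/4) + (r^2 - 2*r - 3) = 2*r^2 + 2*r - 5/4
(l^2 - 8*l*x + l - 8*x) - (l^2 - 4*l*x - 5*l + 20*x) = -4*l*x + 6*l - 28*x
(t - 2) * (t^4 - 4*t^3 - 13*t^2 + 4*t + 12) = t^5 - 6*t^4 - 5*t^3 + 30*t^2 + 4*t - 24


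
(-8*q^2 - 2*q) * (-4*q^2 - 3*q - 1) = 32*q^4 + 32*q^3 + 14*q^2 + 2*q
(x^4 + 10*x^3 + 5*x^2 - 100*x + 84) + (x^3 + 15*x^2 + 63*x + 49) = x^4 + 11*x^3 + 20*x^2 - 37*x + 133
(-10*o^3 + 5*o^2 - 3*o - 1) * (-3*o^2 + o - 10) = 30*o^5 - 25*o^4 + 114*o^3 - 50*o^2 + 29*o + 10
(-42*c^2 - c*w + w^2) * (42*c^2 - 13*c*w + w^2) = -1764*c^4 + 504*c^3*w + 13*c^2*w^2 - 14*c*w^3 + w^4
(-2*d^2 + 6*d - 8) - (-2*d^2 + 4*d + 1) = 2*d - 9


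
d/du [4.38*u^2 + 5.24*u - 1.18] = 8.76*u + 5.24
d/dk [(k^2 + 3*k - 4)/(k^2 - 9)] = (-3*k^2 - 10*k - 27)/(k^4 - 18*k^2 + 81)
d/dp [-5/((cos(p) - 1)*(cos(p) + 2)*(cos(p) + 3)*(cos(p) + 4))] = -10*(37*cos(p)/2 + 6*cos(2*p) + cos(3*p)/2 + 5)*sin(p)/((cos(p) - 1)^2*(cos(p) + 2)^2*(cos(p) + 3)^2*(cos(p) + 4)^2)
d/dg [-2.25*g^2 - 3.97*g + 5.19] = -4.5*g - 3.97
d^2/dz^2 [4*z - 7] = 0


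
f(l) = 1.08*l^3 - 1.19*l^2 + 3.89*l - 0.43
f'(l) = 3.24*l^2 - 2.38*l + 3.89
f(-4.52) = -142.06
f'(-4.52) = 80.84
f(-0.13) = -0.96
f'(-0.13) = 4.25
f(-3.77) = -89.88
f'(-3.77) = 58.91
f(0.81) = 2.51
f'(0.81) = 4.09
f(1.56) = 6.84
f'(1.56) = 8.06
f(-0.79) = -4.78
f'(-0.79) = 7.79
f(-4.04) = -106.78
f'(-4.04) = 66.39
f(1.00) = 3.35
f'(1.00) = 4.75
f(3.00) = 29.69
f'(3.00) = 25.91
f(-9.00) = -919.15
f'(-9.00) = 287.75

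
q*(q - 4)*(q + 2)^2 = q^4 - 12*q^2 - 16*q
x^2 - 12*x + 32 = (x - 8)*(x - 4)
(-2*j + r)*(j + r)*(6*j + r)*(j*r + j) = -12*j^4*r - 12*j^4 - 8*j^3*r^2 - 8*j^3*r + 5*j^2*r^3 + 5*j^2*r^2 + j*r^4 + j*r^3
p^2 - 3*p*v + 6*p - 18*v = (p + 6)*(p - 3*v)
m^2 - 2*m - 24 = (m - 6)*(m + 4)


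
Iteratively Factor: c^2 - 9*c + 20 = (c - 4)*(c - 5)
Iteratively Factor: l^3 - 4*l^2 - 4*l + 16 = (l + 2)*(l^2 - 6*l + 8) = (l - 4)*(l + 2)*(l - 2)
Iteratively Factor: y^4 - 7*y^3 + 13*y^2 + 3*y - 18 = (y - 2)*(y^3 - 5*y^2 + 3*y + 9) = (y - 3)*(y - 2)*(y^2 - 2*y - 3) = (y - 3)*(y - 2)*(y + 1)*(y - 3)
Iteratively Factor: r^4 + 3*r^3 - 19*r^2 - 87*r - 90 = (r + 2)*(r^3 + r^2 - 21*r - 45) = (r + 2)*(r + 3)*(r^2 - 2*r - 15) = (r + 2)*(r + 3)^2*(r - 5)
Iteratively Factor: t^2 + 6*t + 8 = (t + 4)*(t + 2)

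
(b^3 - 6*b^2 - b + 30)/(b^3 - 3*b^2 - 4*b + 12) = (b - 5)/(b - 2)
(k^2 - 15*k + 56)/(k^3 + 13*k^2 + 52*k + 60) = (k^2 - 15*k + 56)/(k^3 + 13*k^2 + 52*k + 60)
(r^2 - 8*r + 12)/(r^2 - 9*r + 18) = (r - 2)/(r - 3)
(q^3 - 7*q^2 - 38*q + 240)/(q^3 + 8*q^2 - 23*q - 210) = (q - 8)/(q + 7)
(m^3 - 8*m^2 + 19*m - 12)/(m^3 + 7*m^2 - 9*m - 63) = (m^2 - 5*m + 4)/(m^2 + 10*m + 21)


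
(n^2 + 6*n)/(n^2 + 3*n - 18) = n/(n - 3)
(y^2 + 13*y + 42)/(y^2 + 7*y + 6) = (y + 7)/(y + 1)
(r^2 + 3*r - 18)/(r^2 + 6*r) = (r - 3)/r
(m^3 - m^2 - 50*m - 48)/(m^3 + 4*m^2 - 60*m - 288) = (m + 1)/(m + 6)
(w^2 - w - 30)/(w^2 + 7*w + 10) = (w - 6)/(w + 2)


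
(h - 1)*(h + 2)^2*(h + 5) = h^4 + 8*h^3 + 15*h^2 - 4*h - 20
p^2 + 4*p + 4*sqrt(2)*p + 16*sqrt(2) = (p + 4)*(p + 4*sqrt(2))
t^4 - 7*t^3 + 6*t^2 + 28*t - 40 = (t - 5)*(t - 2)^2*(t + 2)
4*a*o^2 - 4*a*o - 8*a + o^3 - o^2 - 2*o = (4*a + o)*(o - 2)*(o + 1)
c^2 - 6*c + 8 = (c - 4)*(c - 2)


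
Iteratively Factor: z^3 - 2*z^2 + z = (z)*(z^2 - 2*z + 1) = z*(z - 1)*(z - 1)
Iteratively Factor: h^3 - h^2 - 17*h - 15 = (h + 3)*(h^2 - 4*h - 5) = (h - 5)*(h + 3)*(h + 1)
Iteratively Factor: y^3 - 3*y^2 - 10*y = (y)*(y^2 - 3*y - 10) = y*(y - 5)*(y + 2)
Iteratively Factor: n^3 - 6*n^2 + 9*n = (n - 3)*(n^2 - 3*n) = n*(n - 3)*(n - 3)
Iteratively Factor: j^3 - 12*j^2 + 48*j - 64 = (j - 4)*(j^2 - 8*j + 16) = (j - 4)^2*(j - 4)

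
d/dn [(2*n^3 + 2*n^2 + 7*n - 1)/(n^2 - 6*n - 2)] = (2*n^4 - 24*n^3 - 31*n^2 - 6*n - 20)/(n^4 - 12*n^3 + 32*n^2 + 24*n + 4)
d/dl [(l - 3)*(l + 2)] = 2*l - 1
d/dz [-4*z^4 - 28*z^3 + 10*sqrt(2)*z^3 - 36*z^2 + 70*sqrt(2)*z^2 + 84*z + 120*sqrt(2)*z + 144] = -16*z^3 - 84*z^2 + 30*sqrt(2)*z^2 - 72*z + 140*sqrt(2)*z + 84 + 120*sqrt(2)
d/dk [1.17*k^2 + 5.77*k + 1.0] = 2.34*k + 5.77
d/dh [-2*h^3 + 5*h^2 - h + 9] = -6*h^2 + 10*h - 1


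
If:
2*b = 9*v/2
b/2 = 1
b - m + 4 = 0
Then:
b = 2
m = 6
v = 8/9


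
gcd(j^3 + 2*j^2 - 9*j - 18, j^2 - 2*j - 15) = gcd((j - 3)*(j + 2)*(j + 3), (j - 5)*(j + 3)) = j + 3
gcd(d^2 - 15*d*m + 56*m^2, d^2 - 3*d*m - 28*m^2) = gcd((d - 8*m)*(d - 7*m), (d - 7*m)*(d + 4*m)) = d - 7*m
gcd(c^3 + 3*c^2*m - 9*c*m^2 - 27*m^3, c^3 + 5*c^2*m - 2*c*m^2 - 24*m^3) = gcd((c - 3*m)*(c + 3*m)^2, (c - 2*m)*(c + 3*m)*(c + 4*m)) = c + 3*m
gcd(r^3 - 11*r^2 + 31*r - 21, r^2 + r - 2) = r - 1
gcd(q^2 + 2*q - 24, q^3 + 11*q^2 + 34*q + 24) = q + 6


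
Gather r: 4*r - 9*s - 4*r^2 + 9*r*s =-4*r^2 + r*(9*s + 4) - 9*s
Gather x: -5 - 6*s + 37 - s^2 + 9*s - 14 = -s^2 + 3*s + 18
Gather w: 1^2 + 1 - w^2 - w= -w^2 - w + 2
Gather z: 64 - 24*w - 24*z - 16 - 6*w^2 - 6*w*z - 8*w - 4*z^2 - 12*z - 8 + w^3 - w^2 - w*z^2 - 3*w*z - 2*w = w^3 - 7*w^2 - 34*w + z^2*(-w - 4) + z*(-9*w - 36) + 40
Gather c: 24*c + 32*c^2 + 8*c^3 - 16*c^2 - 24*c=8*c^3 + 16*c^2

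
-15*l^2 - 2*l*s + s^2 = (-5*l + s)*(3*l + s)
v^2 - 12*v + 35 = (v - 7)*(v - 5)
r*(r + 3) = r^2 + 3*r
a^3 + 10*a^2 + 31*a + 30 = (a + 2)*(a + 3)*(a + 5)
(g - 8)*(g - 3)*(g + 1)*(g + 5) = g^4 - 5*g^3 - 37*g^2 + 89*g + 120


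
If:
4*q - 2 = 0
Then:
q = 1/2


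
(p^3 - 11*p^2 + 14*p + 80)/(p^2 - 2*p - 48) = (p^2 - 3*p - 10)/(p + 6)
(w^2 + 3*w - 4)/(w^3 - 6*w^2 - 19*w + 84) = (w - 1)/(w^2 - 10*w + 21)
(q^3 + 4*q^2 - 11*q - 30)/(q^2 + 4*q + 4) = (q^2 + 2*q - 15)/(q + 2)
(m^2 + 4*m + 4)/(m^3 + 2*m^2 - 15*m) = (m^2 + 4*m + 4)/(m*(m^2 + 2*m - 15))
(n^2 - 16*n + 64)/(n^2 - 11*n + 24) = (n - 8)/(n - 3)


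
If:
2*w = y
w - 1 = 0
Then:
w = 1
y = 2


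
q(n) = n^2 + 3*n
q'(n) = 2*n + 3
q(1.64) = 7.61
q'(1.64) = 6.28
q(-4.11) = 4.56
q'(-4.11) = -5.22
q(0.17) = 0.54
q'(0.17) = 3.34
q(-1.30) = -2.21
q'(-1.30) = 0.40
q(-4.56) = 7.11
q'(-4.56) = -6.12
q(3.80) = 25.84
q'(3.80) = 10.60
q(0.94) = 3.70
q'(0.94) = 4.88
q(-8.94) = 53.10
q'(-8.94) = -14.88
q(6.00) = 54.00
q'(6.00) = 15.00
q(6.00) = 54.00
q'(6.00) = 15.00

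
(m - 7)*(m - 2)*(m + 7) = m^3 - 2*m^2 - 49*m + 98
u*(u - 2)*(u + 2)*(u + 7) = u^4 + 7*u^3 - 4*u^2 - 28*u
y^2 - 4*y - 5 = (y - 5)*(y + 1)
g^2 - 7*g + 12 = (g - 4)*(g - 3)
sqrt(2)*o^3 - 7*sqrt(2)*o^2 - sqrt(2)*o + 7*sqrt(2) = (o - 7)*(o - 1)*(sqrt(2)*o + sqrt(2))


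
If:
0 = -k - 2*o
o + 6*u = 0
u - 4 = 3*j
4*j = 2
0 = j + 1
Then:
No Solution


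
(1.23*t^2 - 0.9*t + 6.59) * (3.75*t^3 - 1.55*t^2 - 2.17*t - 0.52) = 4.6125*t^5 - 5.2815*t^4 + 23.4384*t^3 - 8.9011*t^2 - 13.8323*t - 3.4268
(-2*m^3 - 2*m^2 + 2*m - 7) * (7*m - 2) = -14*m^4 - 10*m^3 + 18*m^2 - 53*m + 14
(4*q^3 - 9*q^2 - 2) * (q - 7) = 4*q^4 - 37*q^3 + 63*q^2 - 2*q + 14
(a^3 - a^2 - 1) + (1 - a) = a^3 - a^2 - a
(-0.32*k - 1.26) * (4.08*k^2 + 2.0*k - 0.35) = -1.3056*k^3 - 5.7808*k^2 - 2.408*k + 0.441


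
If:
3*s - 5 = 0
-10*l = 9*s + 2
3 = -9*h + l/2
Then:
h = -77/180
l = -17/10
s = 5/3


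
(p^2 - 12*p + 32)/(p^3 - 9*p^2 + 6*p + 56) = (p - 8)/(p^2 - 5*p - 14)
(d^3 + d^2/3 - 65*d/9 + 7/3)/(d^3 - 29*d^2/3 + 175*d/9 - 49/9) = (d + 3)/(d - 7)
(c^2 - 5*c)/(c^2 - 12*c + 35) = c/(c - 7)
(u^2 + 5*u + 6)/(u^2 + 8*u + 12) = (u + 3)/(u + 6)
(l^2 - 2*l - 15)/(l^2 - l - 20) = (l + 3)/(l + 4)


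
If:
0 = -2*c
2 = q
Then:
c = 0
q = 2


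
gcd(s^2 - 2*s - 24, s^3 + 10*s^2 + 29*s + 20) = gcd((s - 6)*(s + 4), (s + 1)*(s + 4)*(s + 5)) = s + 4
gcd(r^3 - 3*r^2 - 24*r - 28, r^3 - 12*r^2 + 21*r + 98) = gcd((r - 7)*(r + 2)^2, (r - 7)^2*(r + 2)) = r^2 - 5*r - 14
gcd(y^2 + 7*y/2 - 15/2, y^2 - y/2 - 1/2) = 1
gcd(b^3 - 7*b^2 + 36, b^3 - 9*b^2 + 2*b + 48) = b^2 - b - 6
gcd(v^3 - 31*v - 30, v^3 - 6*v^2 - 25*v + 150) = v^2 - v - 30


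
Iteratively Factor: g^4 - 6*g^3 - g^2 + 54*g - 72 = (g - 4)*(g^3 - 2*g^2 - 9*g + 18) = (g - 4)*(g - 3)*(g^2 + g - 6) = (g - 4)*(g - 3)*(g - 2)*(g + 3)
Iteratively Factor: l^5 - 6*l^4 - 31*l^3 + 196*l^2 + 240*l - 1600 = (l - 5)*(l^4 - l^3 - 36*l^2 + 16*l + 320) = (l - 5)*(l + 4)*(l^3 - 5*l^2 - 16*l + 80) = (l - 5)^2*(l + 4)*(l^2 - 16) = (l - 5)^2*(l + 4)^2*(l - 4)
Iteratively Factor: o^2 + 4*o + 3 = (o + 1)*(o + 3)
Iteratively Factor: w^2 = (w)*(w)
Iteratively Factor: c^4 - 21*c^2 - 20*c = (c + 4)*(c^3 - 4*c^2 - 5*c) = (c + 1)*(c + 4)*(c^2 - 5*c) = c*(c + 1)*(c + 4)*(c - 5)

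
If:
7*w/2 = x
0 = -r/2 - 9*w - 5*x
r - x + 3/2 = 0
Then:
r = -159/113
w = 3/113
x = 21/226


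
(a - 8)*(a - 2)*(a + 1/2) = a^3 - 19*a^2/2 + 11*a + 8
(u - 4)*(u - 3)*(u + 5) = u^3 - 2*u^2 - 23*u + 60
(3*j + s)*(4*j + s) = 12*j^2 + 7*j*s + s^2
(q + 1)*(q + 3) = q^2 + 4*q + 3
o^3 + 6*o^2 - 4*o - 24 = (o - 2)*(o + 2)*(o + 6)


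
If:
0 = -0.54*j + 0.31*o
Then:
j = 0.574074074074074*o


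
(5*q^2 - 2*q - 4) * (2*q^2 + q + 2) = 10*q^4 + q^3 - 8*q - 8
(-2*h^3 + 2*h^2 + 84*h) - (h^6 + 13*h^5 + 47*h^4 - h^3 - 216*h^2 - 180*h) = -h^6 - 13*h^5 - 47*h^4 - h^3 + 218*h^2 + 264*h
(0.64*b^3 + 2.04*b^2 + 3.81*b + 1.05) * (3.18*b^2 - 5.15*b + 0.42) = 2.0352*b^5 + 3.1912*b^4 + 1.8786*b^3 - 15.4257*b^2 - 3.8073*b + 0.441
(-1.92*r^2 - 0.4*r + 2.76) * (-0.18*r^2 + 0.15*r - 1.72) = 0.3456*r^4 - 0.216*r^3 + 2.7456*r^2 + 1.102*r - 4.7472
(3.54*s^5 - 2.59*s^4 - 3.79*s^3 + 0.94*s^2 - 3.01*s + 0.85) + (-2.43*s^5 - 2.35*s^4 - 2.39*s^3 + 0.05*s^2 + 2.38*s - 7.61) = 1.11*s^5 - 4.94*s^4 - 6.18*s^3 + 0.99*s^2 - 0.63*s - 6.76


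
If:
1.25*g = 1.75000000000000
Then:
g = 1.40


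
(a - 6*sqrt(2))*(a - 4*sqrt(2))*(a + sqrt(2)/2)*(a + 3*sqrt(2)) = a^4 - 13*sqrt(2)*a^3/2 - 19*a^2 + 138*sqrt(2)*a + 144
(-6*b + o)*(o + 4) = -6*b*o - 24*b + o^2 + 4*o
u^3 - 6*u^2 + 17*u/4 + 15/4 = (u - 5)*(u - 3/2)*(u + 1/2)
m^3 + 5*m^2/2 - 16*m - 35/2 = (m - 7/2)*(m + 1)*(m + 5)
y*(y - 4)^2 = y^3 - 8*y^2 + 16*y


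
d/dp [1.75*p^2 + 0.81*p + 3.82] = 3.5*p + 0.81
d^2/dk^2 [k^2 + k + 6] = 2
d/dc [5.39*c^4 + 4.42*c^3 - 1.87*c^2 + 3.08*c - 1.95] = 21.56*c^3 + 13.26*c^2 - 3.74*c + 3.08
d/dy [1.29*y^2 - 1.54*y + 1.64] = 2.58*y - 1.54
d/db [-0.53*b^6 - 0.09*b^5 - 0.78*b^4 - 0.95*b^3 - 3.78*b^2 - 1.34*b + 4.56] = -3.18*b^5 - 0.45*b^4 - 3.12*b^3 - 2.85*b^2 - 7.56*b - 1.34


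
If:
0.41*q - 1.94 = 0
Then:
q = 4.73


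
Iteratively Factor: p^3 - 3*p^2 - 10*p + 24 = (p - 2)*(p^2 - p - 12) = (p - 2)*(p + 3)*(p - 4)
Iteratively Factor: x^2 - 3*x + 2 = (x - 2)*(x - 1)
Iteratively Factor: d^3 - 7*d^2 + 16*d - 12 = (d - 2)*(d^2 - 5*d + 6) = (d - 3)*(d - 2)*(d - 2)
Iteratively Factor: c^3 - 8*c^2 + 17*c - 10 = (c - 2)*(c^2 - 6*c + 5) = (c - 5)*(c - 2)*(c - 1)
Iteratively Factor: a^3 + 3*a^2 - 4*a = (a - 1)*(a^2 + 4*a) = a*(a - 1)*(a + 4)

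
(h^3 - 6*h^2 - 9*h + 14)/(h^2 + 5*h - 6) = (h^2 - 5*h - 14)/(h + 6)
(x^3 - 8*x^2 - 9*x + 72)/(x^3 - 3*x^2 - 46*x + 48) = (x^2 - 9)/(x^2 + 5*x - 6)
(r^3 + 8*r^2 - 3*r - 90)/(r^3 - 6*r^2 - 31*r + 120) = (r + 6)/(r - 8)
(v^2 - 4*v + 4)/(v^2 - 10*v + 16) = (v - 2)/(v - 8)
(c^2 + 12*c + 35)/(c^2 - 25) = (c + 7)/(c - 5)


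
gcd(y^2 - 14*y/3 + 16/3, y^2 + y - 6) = y - 2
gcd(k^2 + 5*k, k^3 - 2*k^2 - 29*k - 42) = 1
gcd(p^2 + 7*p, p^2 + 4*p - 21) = p + 7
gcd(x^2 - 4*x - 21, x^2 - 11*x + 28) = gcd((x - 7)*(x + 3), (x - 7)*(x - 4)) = x - 7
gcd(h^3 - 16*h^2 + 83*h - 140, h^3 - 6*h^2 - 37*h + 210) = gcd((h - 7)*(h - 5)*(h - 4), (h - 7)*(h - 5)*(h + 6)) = h^2 - 12*h + 35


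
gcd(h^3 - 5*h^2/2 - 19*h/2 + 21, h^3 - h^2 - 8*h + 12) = h^2 + h - 6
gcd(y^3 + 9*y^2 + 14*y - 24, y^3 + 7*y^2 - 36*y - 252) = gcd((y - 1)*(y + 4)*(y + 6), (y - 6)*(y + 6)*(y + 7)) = y + 6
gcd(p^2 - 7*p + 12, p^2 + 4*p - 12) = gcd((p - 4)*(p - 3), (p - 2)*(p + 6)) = 1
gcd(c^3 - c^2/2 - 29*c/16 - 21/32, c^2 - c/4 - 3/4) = c + 3/4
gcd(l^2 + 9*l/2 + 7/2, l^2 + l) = l + 1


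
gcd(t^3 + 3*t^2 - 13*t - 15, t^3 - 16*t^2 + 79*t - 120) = t - 3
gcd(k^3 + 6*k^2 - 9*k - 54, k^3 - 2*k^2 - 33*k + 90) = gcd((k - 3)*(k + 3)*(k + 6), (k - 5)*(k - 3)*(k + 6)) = k^2 + 3*k - 18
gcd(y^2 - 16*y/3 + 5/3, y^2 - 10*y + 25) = y - 5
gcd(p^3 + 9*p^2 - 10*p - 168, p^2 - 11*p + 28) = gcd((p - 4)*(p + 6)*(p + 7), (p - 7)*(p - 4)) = p - 4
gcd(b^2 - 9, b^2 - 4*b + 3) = b - 3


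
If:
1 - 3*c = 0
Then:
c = 1/3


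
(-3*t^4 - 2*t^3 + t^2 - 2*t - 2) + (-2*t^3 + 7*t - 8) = -3*t^4 - 4*t^3 + t^2 + 5*t - 10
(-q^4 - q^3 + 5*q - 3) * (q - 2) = -q^5 + q^4 + 2*q^3 + 5*q^2 - 13*q + 6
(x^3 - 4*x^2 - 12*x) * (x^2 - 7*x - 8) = x^5 - 11*x^4 + 8*x^3 + 116*x^2 + 96*x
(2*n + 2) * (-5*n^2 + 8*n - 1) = -10*n^3 + 6*n^2 + 14*n - 2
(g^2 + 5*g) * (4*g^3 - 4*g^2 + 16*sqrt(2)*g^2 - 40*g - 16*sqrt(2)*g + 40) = 4*g^5 + 16*g^4 + 16*sqrt(2)*g^4 - 60*g^3 + 64*sqrt(2)*g^3 - 160*g^2 - 80*sqrt(2)*g^2 + 200*g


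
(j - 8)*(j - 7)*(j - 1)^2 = j^4 - 17*j^3 + 87*j^2 - 127*j + 56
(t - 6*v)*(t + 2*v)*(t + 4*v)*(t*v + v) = t^4*v + t^3*v - 28*t^2*v^3 - 48*t*v^4 - 28*t*v^3 - 48*v^4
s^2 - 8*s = s*(s - 8)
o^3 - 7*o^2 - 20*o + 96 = (o - 8)*(o - 3)*(o + 4)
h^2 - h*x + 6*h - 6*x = (h + 6)*(h - x)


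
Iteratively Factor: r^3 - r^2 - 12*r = (r + 3)*(r^2 - 4*r) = (r - 4)*(r + 3)*(r)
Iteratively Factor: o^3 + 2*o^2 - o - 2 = (o + 1)*(o^2 + o - 2) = (o - 1)*(o + 1)*(o + 2)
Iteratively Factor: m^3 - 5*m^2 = (m)*(m^2 - 5*m) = m^2*(m - 5)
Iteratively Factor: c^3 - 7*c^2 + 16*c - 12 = (c - 3)*(c^2 - 4*c + 4) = (c - 3)*(c - 2)*(c - 2)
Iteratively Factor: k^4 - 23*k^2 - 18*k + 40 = (k - 1)*(k^3 + k^2 - 22*k - 40) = (k - 5)*(k - 1)*(k^2 + 6*k + 8) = (k - 5)*(k - 1)*(k + 2)*(k + 4)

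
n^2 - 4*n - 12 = (n - 6)*(n + 2)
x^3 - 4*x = x*(x - 2)*(x + 2)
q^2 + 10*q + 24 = (q + 4)*(q + 6)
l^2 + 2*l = l*(l + 2)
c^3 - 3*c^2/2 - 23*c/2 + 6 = (c - 4)*(c - 1/2)*(c + 3)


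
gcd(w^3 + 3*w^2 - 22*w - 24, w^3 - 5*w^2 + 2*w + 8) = w^2 - 3*w - 4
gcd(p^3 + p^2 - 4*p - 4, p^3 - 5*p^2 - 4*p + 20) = p^2 - 4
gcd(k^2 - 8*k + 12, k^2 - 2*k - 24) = k - 6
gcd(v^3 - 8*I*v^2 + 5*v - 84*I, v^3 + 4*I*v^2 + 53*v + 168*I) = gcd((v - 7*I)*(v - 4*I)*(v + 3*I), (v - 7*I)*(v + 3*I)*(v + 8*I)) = v^2 - 4*I*v + 21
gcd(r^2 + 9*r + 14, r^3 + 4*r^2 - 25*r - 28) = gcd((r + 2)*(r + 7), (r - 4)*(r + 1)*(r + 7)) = r + 7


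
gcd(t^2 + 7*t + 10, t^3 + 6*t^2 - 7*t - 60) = t + 5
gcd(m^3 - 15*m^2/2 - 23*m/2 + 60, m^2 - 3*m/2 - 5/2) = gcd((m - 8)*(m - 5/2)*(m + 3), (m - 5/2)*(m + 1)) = m - 5/2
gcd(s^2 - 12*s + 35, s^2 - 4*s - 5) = s - 5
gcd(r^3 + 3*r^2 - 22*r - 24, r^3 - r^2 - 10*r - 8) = r^2 - 3*r - 4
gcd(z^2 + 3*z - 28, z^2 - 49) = z + 7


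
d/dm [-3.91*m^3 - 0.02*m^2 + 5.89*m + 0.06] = -11.73*m^2 - 0.04*m + 5.89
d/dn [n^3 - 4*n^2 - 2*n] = 3*n^2 - 8*n - 2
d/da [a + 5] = 1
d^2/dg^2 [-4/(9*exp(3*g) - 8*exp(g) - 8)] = 4*(2*(27*exp(2*g) - 8)^2*exp(g) + (81*exp(2*g) - 8)*(-9*exp(3*g) + 8*exp(g) + 8))*exp(g)/(-9*exp(3*g) + 8*exp(g) + 8)^3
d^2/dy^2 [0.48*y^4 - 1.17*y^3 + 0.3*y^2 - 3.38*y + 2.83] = 5.76*y^2 - 7.02*y + 0.6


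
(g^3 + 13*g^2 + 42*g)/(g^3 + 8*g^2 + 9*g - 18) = g*(g + 7)/(g^2 + 2*g - 3)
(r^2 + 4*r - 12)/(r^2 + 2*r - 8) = (r + 6)/(r + 4)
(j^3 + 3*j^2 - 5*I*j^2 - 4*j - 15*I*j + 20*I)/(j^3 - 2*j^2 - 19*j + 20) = (j - 5*I)/(j - 5)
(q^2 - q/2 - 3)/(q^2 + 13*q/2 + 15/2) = (q - 2)/(q + 5)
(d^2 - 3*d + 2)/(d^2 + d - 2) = (d - 2)/(d + 2)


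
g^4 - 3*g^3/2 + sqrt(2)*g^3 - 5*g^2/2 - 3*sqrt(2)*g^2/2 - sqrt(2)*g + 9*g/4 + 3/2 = (g - 2)*(g + 1/2)*(g - sqrt(2)/2)*(g + 3*sqrt(2)/2)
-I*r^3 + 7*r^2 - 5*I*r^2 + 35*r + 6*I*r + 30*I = (r + 5)*(r + 6*I)*(-I*r + 1)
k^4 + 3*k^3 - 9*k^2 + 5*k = k*(k - 1)^2*(k + 5)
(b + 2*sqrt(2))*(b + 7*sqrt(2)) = b^2 + 9*sqrt(2)*b + 28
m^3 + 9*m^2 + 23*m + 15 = (m + 1)*(m + 3)*(m + 5)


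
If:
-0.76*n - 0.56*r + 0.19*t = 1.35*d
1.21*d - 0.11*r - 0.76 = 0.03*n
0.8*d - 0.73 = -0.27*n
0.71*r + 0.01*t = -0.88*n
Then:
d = 0.52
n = 1.16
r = -1.49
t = 3.94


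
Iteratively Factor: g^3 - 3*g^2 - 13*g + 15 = (g - 5)*(g^2 + 2*g - 3) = (g - 5)*(g + 3)*(g - 1)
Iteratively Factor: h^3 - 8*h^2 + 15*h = (h - 5)*(h^2 - 3*h) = (h - 5)*(h - 3)*(h)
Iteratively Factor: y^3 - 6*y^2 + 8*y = (y)*(y^2 - 6*y + 8) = y*(y - 4)*(y - 2)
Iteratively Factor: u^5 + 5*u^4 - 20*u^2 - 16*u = (u + 2)*(u^4 + 3*u^3 - 6*u^2 - 8*u) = (u - 2)*(u + 2)*(u^3 + 5*u^2 + 4*u) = u*(u - 2)*(u + 2)*(u^2 + 5*u + 4) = u*(u - 2)*(u + 2)*(u + 4)*(u + 1)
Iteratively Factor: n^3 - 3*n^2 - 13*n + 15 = (n - 5)*(n^2 + 2*n - 3) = (n - 5)*(n + 3)*(n - 1)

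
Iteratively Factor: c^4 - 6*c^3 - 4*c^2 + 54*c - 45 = (c + 3)*(c^3 - 9*c^2 + 23*c - 15) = (c - 1)*(c + 3)*(c^2 - 8*c + 15) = (c - 5)*(c - 1)*(c + 3)*(c - 3)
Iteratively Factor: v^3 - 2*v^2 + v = (v - 1)*(v^2 - v) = v*(v - 1)*(v - 1)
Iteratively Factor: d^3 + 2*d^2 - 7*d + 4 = (d + 4)*(d^2 - 2*d + 1) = (d - 1)*(d + 4)*(d - 1)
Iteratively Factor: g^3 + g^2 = (g + 1)*(g^2) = g*(g + 1)*(g)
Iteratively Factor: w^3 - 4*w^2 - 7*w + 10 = (w - 5)*(w^2 + w - 2) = (w - 5)*(w - 1)*(w + 2)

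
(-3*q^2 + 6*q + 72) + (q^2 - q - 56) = -2*q^2 + 5*q + 16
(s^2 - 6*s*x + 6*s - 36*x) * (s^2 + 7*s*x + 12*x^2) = s^4 + s^3*x + 6*s^3 - 30*s^2*x^2 + 6*s^2*x - 72*s*x^3 - 180*s*x^2 - 432*x^3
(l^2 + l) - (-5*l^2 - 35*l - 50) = 6*l^2 + 36*l + 50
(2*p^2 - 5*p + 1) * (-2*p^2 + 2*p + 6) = -4*p^4 + 14*p^3 - 28*p + 6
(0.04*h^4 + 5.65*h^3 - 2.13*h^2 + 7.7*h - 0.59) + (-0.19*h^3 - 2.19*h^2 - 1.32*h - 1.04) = 0.04*h^4 + 5.46*h^3 - 4.32*h^2 + 6.38*h - 1.63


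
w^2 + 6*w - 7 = (w - 1)*(w + 7)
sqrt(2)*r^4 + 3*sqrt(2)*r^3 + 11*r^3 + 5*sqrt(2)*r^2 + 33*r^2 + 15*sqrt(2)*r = r*(r + 3)*(r + 5*sqrt(2))*(sqrt(2)*r + 1)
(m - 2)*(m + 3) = m^2 + m - 6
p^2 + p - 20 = (p - 4)*(p + 5)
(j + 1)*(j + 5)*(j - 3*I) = j^3 + 6*j^2 - 3*I*j^2 + 5*j - 18*I*j - 15*I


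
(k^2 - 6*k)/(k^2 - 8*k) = (k - 6)/(k - 8)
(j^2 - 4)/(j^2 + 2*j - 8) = (j + 2)/(j + 4)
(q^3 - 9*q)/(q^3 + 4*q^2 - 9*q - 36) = q/(q + 4)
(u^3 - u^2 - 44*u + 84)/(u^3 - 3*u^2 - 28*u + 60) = (u + 7)/(u + 5)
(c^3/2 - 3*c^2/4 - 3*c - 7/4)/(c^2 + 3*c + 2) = (2*c^2 - 5*c - 7)/(4*(c + 2))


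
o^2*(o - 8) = o^3 - 8*o^2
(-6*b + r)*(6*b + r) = -36*b^2 + r^2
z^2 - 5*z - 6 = (z - 6)*(z + 1)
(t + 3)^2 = t^2 + 6*t + 9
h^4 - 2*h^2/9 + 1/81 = (h - 1/3)^2*(h + 1/3)^2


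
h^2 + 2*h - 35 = (h - 5)*(h + 7)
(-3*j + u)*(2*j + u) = -6*j^2 - j*u + u^2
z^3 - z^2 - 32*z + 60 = (z - 5)*(z - 2)*(z + 6)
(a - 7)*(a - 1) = a^2 - 8*a + 7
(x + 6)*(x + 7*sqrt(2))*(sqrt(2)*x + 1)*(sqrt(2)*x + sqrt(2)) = 2*x^4 + 14*x^3 + 15*sqrt(2)*x^3 + 26*x^2 + 105*sqrt(2)*x^2 + 98*x + 90*sqrt(2)*x + 84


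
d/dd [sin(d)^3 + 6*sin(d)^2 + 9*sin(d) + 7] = 3*(sin(d)^2 + 4*sin(d) + 3)*cos(d)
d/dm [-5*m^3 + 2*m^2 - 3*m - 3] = -15*m^2 + 4*m - 3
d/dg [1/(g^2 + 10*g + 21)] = 2*(-g - 5)/(g^2 + 10*g + 21)^2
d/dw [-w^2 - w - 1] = -2*w - 1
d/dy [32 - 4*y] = -4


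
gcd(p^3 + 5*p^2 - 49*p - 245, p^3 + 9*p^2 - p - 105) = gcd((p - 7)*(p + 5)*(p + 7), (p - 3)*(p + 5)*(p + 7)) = p^2 + 12*p + 35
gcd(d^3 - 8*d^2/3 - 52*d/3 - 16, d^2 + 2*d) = d + 2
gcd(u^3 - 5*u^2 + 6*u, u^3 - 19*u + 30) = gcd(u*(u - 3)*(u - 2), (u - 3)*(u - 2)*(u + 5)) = u^2 - 5*u + 6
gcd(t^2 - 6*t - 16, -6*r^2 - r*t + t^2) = 1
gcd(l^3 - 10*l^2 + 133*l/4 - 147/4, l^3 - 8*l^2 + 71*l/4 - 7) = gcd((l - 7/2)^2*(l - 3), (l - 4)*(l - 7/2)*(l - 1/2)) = l - 7/2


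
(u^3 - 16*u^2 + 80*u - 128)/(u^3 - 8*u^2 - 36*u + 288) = (u^2 - 8*u + 16)/(u^2 - 36)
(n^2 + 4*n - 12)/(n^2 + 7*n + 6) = (n - 2)/(n + 1)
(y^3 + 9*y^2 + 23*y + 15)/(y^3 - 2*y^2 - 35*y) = (y^2 + 4*y + 3)/(y*(y - 7))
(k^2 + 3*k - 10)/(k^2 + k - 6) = (k + 5)/(k + 3)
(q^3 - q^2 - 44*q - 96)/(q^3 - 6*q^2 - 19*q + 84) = (q^2 - 5*q - 24)/(q^2 - 10*q + 21)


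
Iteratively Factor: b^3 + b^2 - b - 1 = (b + 1)*(b^2 - 1) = (b - 1)*(b + 1)*(b + 1)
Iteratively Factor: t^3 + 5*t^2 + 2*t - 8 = (t + 2)*(t^2 + 3*t - 4) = (t - 1)*(t + 2)*(t + 4)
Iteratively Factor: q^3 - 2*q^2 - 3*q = (q + 1)*(q^2 - 3*q) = q*(q + 1)*(q - 3)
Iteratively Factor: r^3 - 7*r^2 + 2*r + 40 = (r + 2)*(r^2 - 9*r + 20) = (r - 5)*(r + 2)*(r - 4)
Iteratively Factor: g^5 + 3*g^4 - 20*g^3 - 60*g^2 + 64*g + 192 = (g + 2)*(g^4 + g^3 - 22*g^2 - 16*g + 96) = (g + 2)*(g + 4)*(g^3 - 3*g^2 - 10*g + 24) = (g - 2)*(g + 2)*(g + 4)*(g^2 - g - 12) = (g - 4)*(g - 2)*(g + 2)*(g + 4)*(g + 3)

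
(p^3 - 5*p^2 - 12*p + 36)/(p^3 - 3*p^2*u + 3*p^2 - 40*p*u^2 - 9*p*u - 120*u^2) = (p^2 - 8*p + 12)/(p^2 - 3*p*u - 40*u^2)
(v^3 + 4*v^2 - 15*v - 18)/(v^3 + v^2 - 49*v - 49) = (v^2 + 3*v - 18)/(v^2 - 49)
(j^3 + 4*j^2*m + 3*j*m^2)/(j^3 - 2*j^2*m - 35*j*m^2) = (j^2 + 4*j*m + 3*m^2)/(j^2 - 2*j*m - 35*m^2)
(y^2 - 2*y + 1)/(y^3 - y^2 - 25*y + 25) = (y - 1)/(y^2 - 25)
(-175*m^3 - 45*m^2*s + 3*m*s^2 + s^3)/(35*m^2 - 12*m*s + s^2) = (25*m^2 + 10*m*s + s^2)/(-5*m + s)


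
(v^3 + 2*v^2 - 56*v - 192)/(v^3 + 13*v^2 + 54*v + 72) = (v - 8)/(v + 3)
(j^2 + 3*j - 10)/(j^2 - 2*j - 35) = (j - 2)/(j - 7)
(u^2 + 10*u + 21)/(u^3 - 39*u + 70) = (u + 3)/(u^2 - 7*u + 10)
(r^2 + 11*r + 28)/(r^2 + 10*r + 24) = (r + 7)/(r + 6)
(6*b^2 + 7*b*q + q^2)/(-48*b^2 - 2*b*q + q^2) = (b + q)/(-8*b + q)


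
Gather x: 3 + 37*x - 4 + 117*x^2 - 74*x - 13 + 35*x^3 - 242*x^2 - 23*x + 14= 35*x^3 - 125*x^2 - 60*x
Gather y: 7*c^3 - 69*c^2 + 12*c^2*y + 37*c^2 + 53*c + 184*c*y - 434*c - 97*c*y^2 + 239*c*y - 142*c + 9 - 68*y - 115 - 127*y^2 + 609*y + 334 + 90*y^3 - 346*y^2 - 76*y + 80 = 7*c^3 - 32*c^2 - 523*c + 90*y^3 + y^2*(-97*c - 473) + y*(12*c^2 + 423*c + 465) + 308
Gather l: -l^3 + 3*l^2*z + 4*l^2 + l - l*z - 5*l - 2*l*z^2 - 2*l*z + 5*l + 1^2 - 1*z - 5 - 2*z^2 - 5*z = -l^3 + l^2*(3*z + 4) + l*(-2*z^2 - 3*z + 1) - 2*z^2 - 6*z - 4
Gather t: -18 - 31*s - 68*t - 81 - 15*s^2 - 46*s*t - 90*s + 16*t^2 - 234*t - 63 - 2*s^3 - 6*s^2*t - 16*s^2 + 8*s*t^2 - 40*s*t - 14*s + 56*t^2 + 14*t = -2*s^3 - 31*s^2 - 135*s + t^2*(8*s + 72) + t*(-6*s^2 - 86*s - 288) - 162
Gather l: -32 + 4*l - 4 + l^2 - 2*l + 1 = l^2 + 2*l - 35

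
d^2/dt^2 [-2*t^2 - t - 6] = -4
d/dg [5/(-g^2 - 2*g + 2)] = 10*(g + 1)/(g^2 + 2*g - 2)^2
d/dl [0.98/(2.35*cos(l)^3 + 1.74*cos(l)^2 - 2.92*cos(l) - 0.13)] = (6.909*cos(l)^2 + 3.4104*cos(l) - 2.8616)*sin(l)/(2.35*cos(l)^3 + 1.74*cos(l)^2 - 2.92*cos(l) - 0.13)^2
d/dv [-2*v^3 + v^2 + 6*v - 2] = -6*v^2 + 2*v + 6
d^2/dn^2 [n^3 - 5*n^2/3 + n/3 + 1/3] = 6*n - 10/3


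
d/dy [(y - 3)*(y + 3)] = 2*y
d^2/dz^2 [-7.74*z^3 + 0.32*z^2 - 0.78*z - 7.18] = 0.64 - 46.44*z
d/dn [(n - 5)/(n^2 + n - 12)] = (n^2 + n - (n - 5)*(2*n + 1) - 12)/(n^2 + n - 12)^2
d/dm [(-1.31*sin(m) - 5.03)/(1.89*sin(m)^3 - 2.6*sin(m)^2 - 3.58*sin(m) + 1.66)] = (4.9518*sin(m)^3 + 25.1141*sin(m)^2 - 26.156*sin(m) - 20.182)*cos(m)/(3.5721*sin(m)^6 - 9.828*sin(m)^5 - 6.7724*sin(m)^4 + 24.8908*sin(m)^3 + 4.1844*sin(m)^2 - 11.8856*sin(m) + 2.7556)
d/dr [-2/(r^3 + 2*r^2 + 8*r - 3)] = 2*(3*r^2 + 4*r + 8)/(r^3 + 2*r^2 + 8*r - 3)^2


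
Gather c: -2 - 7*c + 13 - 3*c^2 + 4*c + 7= -3*c^2 - 3*c + 18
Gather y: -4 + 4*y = 4*y - 4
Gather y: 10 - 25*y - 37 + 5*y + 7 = -20*y - 20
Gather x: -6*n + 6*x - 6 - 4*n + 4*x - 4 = -10*n + 10*x - 10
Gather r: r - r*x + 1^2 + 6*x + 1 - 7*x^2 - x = r*(1 - x) - 7*x^2 + 5*x + 2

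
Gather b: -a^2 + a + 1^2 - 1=-a^2 + a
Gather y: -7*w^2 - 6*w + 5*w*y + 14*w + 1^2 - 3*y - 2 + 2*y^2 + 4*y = -7*w^2 + 8*w + 2*y^2 + y*(5*w + 1) - 1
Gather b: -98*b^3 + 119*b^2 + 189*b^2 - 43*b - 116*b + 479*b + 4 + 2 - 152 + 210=-98*b^3 + 308*b^2 + 320*b + 64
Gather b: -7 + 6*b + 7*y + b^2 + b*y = b^2 + b*(y + 6) + 7*y - 7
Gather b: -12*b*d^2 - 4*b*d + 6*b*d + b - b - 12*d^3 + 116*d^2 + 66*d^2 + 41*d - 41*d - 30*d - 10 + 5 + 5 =b*(-12*d^2 + 2*d) - 12*d^3 + 182*d^2 - 30*d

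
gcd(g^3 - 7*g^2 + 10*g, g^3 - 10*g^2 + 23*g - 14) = g - 2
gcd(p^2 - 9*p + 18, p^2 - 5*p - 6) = p - 6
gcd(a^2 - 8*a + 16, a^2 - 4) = 1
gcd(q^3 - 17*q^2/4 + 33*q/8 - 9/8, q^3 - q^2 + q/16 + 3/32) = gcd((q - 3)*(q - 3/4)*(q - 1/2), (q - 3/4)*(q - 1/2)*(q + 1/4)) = q^2 - 5*q/4 + 3/8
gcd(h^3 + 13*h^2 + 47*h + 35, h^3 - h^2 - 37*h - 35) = h^2 + 6*h + 5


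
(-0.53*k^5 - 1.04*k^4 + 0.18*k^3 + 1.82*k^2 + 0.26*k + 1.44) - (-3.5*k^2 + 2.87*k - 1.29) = -0.53*k^5 - 1.04*k^4 + 0.18*k^3 + 5.32*k^2 - 2.61*k + 2.73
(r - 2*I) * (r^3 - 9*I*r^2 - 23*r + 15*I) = r^4 - 11*I*r^3 - 41*r^2 + 61*I*r + 30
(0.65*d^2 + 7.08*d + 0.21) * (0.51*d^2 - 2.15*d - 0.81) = 0.3315*d^4 + 2.2133*d^3 - 15.6414*d^2 - 6.1863*d - 0.1701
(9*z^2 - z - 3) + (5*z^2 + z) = 14*z^2 - 3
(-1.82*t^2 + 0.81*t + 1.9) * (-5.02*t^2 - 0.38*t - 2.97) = 9.1364*t^4 - 3.3746*t^3 - 4.4404*t^2 - 3.1277*t - 5.643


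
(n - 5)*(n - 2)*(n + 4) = n^3 - 3*n^2 - 18*n + 40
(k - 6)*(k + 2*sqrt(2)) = k^2 - 6*k + 2*sqrt(2)*k - 12*sqrt(2)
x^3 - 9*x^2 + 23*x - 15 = (x - 5)*(x - 3)*(x - 1)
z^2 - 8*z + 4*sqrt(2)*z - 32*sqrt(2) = (z - 8)*(z + 4*sqrt(2))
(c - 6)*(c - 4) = c^2 - 10*c + 24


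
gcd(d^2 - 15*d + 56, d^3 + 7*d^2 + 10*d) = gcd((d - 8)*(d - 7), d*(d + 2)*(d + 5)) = 1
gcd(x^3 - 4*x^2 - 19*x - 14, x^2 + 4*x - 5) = 1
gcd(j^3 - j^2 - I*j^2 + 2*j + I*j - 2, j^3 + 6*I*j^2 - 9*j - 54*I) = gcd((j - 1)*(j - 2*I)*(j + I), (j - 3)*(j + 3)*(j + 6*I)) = 1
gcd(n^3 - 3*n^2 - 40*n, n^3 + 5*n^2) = n^2 + 5*n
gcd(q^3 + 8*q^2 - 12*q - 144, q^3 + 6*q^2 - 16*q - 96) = q^2 + 2*q - 24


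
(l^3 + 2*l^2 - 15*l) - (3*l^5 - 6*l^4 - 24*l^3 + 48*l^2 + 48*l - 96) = -3*l^5 + 6*l^4 + 25*l^3 - 46*l^2 - 63*l + 96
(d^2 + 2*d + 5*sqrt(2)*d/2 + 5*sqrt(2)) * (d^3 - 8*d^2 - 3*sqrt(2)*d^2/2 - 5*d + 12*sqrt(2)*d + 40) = d^5 - 6*d^4 + sqrt(2)*d^4 - 57*d^3/2 - 6*sqrt(2)*d^3 - 57*sqrt(2)*d^2/2 + 75*d^2 + 75*sqrt(2)*d + 200*d + 200*sqrt(2)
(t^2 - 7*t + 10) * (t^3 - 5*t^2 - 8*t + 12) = t^5 - 12*t^4 + 37*t^3 + 18*t^2 - 164*t + 120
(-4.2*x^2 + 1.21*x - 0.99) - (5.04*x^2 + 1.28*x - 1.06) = -9.24*x^2 - 0.0700000000000001*x + 0.0700000000000001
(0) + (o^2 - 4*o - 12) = o^2 - 4*o - 12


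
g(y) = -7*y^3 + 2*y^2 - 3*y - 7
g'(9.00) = -1668.00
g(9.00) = -4975.00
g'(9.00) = -1668.00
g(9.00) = -4975.00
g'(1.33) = -34.83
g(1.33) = -23.92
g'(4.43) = -397.40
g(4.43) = -589.61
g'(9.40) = -1820.96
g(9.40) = -5672.57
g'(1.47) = -42.50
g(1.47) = -29.32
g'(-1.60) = -63.16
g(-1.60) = 31.59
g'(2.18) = -94.08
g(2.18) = -76.56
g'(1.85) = -67.47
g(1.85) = -50.03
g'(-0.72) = -16.77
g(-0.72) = -1.19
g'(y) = -21*y^2 + 4*y - 3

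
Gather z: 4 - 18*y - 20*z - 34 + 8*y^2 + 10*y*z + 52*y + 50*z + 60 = 8*y^2 + 34*y + z*(10*y + 30) + 30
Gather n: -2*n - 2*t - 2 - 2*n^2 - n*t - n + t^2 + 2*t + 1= -2*n^2 + n*(-t - 3) + t^2 - 1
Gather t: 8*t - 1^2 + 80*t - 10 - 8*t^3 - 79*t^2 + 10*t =-8*t^3 - 79*t^2 + 98*t - 11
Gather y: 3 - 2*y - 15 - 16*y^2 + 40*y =-16*y^2 + 38*y - 12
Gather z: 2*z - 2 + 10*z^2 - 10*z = 10*z^2 - 8*z - 2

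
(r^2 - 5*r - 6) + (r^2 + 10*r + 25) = 2*r^2 + 5*r + 19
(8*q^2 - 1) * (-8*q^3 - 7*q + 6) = -64*q^5 - 48*q^3 + 48*q^2 + 7*q - 6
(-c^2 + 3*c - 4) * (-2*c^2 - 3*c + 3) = 2*c^4 - 3*c^3 - 4*c^2 + 21*c - 12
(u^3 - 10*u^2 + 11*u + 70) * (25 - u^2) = -u^5 + 10*u^4 + 14*u^3 - 320*u^2 + 275*u + 1750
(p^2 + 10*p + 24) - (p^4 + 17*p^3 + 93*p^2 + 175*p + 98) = -p^4 - 17*p^3 - 92*p^2 - 165*p - 74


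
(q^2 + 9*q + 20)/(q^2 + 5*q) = (q + 4)/q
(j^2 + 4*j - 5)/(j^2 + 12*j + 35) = (j - 1)/(j + 7)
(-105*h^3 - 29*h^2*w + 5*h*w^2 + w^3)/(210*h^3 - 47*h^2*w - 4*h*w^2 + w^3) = (3*h + w)/(-6*h + w)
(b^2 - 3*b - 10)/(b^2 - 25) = (b + 2)/(b + 5)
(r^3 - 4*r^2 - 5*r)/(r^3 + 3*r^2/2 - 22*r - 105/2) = 2*r*(r + 1)/(2*r^2 + 13*r + 21)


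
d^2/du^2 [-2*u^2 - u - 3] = -4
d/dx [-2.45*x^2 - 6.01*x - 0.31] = -4.9*x - 6.01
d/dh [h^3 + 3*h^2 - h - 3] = 3*h^2 + 6*h - 1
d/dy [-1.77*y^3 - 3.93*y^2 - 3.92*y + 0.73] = -5.31*y^2 - 7.86*y - 3.92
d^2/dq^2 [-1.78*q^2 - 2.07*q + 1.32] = -3.56000000000000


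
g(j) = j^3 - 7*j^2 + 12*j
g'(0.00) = 12.00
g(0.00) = 0.00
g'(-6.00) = 204.00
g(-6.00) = -540.00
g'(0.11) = 10.50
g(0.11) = 1.24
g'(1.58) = -2.63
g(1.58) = 5.43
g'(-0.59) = 21.30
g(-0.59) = -9.72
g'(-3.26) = 89.52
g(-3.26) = -148.16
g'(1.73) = -3.24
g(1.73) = 4.99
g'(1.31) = -1.19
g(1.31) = 5.96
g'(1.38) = -1.61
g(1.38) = 5.86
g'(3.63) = 0.71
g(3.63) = -0.85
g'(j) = 3*j^2 - 14*j + 12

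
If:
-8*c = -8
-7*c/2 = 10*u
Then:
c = 1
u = -7/20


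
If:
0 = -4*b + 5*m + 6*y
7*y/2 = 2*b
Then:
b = 7*y/4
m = y/5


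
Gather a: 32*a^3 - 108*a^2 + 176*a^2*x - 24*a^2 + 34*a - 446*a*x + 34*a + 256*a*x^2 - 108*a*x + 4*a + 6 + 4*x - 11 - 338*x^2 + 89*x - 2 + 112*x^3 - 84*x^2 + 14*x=32*a^3 + a^2*(176*x - 132) + a*(256*x^2 - 554*x + 72) + 112*x^3 - 422*x^2 + 107*x - 7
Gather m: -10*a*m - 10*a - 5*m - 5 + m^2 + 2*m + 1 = -10*a + m^2 + m*(-10*a - 3) - 4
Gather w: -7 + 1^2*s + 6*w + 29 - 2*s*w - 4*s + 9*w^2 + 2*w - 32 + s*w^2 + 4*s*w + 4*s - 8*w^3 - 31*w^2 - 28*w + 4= s - 8*w^3 + w^2*(s - 22) + w*(2*s - 20) - 6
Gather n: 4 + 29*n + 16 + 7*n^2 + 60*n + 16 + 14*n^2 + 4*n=21*n^2 + 93*n + 36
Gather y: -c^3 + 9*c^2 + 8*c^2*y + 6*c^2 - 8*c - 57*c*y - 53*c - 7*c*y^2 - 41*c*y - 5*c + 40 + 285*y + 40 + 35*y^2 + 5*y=-c^3 + 15*c^2 - 66*c + y^2*(35 - 7*c) + y*(8*c^2 - 98*c + 290) + 80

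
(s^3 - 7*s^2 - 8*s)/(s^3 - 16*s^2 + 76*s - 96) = s*(s + 1)/(s^2 - 8*s + 12)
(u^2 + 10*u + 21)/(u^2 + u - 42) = (u + 3)/(u - 6)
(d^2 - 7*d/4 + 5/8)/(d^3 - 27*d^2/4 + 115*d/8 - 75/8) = (2*d - 1)/(2*d^2 - 11*d + 15)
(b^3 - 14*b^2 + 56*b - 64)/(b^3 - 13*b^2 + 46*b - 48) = (b - 4)/(b - 3)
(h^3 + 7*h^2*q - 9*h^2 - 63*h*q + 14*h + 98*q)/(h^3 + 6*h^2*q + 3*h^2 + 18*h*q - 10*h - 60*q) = (h^2 + 7*h*q - 7*h - 49*q)/(h^2 + 6*h*q + 5*h + 30*q)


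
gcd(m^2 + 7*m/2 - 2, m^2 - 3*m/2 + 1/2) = m - 1/2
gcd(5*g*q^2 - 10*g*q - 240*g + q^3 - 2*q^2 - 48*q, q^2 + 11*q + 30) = q + 6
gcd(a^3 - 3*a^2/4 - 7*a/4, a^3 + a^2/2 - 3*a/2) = a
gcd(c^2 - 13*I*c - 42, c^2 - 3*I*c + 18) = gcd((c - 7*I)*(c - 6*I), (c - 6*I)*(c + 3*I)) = c - 6*I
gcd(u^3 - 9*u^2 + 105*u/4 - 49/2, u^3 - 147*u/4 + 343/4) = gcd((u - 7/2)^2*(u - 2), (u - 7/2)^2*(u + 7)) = u^2 - 7*u + 49/4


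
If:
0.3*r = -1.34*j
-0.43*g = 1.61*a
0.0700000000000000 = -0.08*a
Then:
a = -0.88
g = 3.28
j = -0.223880597014925*r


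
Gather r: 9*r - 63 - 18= 9*r - 81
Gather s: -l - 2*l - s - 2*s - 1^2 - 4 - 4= -3*l - 3*s - 9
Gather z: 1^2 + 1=2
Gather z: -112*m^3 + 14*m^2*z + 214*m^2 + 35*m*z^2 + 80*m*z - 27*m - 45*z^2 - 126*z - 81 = -112*m^3 + 214*m^2 - 27*m + z^2*(35*m - 45) + z*(14*m^2 + 80*m - 126) - 81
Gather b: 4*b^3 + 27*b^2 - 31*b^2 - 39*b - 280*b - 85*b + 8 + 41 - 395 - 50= 4*b^3 - 4*b^2 - 404*b - 396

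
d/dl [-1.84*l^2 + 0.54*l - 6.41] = 0.54 - 3.68*l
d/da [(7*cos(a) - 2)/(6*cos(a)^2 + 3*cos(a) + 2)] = 2*(21*cos(a)^2 - 12*cos(a) - 10)*sin(a)/(-6*sin(a)^2 + 3*cos(a) + 8)^2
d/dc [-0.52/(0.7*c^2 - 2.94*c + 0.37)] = (0.728*c - 1.5288)/(0.7*c^2 - 2.94*c + 0.37)^2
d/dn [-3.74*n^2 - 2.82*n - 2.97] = -7.48*n - 2.82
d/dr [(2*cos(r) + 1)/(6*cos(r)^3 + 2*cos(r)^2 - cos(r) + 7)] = (22*cos(r) + 11*cos(2*r) + 6*cos(3*r) - 4)*sin(r)/(6*cos(r)^3 + 2*cos(r)^2 - cos(r) + 7)^2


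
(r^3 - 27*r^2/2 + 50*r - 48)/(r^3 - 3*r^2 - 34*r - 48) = (r^2 - 11*r/2 + 6)/(r^2 + 5*r + 6)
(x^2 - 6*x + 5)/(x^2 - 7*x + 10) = (x - 1)/(x - 2)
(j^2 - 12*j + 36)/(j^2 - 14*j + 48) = (j - 6)/(j - 8)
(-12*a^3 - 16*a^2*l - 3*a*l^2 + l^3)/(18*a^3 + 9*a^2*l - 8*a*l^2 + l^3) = (-2*a - l)/(3*a - l)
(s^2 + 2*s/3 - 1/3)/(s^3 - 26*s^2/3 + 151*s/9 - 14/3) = 3*(s + 1)/(3*s^2 - 25*s + 42)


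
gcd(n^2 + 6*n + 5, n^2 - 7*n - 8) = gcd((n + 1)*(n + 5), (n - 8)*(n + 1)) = n + 1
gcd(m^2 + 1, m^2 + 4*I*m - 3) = m + I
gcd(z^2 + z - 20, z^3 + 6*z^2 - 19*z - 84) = z - 4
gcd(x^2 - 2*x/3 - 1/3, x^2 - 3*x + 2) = x - 1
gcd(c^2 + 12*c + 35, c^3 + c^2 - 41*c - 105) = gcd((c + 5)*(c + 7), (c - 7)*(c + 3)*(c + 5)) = c + 5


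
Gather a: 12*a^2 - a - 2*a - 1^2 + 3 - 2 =12*a^2 - 3*a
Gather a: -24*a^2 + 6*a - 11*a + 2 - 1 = -24*a^2 - 5*a + 1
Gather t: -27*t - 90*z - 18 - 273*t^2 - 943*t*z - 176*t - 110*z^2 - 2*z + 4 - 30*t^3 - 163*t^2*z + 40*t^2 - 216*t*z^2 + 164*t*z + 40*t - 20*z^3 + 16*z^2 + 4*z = -30*t^3 + t^2*(-163*z - 233) + t*(-216*z^2 - 779*z - 163) - 20*z^3 - 94*z^2 - 88*z - 14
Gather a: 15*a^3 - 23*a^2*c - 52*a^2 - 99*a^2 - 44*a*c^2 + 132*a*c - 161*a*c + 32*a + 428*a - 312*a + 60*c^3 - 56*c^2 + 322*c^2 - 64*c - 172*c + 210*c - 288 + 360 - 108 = 15*a^3 + a^2*(-23*c - 151) + a*(-44*c^2 - 29*c + 148) + 60*c^3 + 266*c^2 - 26*c - 36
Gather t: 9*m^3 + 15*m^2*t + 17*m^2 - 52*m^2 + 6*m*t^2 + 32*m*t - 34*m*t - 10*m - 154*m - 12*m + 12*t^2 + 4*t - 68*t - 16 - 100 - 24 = 9*m^3 - 35*m^2 - 176*m + t^2*(6*m + 12) + t*(15*m^2 - 2*m - 64) - 140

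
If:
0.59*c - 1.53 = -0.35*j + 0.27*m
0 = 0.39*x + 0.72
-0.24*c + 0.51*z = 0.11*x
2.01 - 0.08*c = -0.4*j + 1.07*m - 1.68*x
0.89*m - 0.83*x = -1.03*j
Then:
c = 2.20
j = -0.35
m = -1.32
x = -1.85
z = 0.64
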